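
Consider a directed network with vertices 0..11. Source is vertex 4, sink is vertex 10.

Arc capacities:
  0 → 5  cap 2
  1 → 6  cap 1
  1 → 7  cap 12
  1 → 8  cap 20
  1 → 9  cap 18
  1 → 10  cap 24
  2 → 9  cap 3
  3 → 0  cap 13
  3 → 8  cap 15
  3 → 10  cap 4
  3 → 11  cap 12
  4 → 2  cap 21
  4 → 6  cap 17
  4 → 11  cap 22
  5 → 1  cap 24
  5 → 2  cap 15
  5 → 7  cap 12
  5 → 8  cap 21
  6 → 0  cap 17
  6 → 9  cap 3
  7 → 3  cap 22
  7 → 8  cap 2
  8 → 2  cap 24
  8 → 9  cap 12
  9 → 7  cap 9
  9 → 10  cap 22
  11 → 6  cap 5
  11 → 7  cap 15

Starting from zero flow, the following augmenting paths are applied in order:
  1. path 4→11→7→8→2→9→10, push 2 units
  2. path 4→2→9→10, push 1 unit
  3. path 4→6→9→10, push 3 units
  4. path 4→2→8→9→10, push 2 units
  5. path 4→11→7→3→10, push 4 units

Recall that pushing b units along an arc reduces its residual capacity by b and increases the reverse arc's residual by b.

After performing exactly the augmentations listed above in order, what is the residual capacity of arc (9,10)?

after path 1 (4→11→7→8→2→9→10, push 2): res(9,10)=20
after path 2 (4→2→9→10, push 1): res(9,10)=19
after path 3 (4→6→9→10, push 3): res(9,10)=16
after path 4 (4→2→8→9→10, push 2): res(9,10)=14
after path 5 (4→11→7→3→10, push 4): res(9,10)=14

Residual capacity of (9,10): 14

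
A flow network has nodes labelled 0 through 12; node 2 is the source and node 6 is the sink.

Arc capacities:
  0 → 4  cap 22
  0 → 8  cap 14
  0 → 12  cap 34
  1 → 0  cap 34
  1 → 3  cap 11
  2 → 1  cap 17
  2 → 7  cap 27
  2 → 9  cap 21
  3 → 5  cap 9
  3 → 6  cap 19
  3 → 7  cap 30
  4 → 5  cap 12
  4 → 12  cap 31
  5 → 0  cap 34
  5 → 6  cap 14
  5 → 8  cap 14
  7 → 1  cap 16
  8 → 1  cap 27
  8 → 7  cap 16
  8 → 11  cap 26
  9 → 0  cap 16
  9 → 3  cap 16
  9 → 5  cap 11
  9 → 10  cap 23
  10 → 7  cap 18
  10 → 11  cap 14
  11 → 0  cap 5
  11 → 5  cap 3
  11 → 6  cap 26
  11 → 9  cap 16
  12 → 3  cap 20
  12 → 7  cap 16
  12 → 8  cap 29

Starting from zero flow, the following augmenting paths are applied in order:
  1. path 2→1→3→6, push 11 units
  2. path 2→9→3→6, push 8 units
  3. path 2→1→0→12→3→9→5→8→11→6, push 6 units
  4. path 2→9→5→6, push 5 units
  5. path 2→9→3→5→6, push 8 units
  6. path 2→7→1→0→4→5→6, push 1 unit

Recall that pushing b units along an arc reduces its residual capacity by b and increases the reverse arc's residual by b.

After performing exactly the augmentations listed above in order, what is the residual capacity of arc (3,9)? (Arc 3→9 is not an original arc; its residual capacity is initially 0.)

after path 1 (2→1→3→6, push 11): res(3,9)=0
after path 2 (2→9→3→6, push 8): res(3,9)=8
after path 3 (2→1→0→12→3→9→5→8→11→6, push 6): res(3,9)=2
after path 4 (2→9→5→6, push 5): res(3,9)=2
after path 5 (2→9→3→5→6, push 8): res(3,9)=10
after path 6 (2→7→1→0→4→5→6, push 1): res(3,9)=10

Residual capacity of (3,9): 10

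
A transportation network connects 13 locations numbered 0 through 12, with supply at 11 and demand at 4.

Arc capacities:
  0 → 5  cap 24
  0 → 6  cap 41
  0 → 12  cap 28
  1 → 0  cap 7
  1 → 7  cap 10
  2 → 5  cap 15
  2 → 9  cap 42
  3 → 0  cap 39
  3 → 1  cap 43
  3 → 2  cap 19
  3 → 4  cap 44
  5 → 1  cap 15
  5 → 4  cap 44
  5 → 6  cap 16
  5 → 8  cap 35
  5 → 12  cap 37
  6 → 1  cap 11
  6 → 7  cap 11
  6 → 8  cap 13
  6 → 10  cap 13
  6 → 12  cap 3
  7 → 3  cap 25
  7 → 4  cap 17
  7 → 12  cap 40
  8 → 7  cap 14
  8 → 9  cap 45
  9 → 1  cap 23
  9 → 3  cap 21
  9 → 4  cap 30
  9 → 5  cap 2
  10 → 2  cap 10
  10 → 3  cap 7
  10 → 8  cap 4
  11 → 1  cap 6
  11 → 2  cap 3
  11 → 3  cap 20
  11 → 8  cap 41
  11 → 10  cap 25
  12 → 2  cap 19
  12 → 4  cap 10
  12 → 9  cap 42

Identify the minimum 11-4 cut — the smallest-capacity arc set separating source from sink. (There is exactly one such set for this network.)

Min-cut arcs: {(10,2), (10,3), (10,8), (11,1), (11,2), (11,3), (11,8)} (total capacity 91)

augment #1: 11→3→4 push 20
augment #2: 11→1→7→4 push 6
augment #3: 11→2→5→4 push 3
augment #4: 11→8→7→4 push 11
augment #5: 11→8→9→4 push 30
augment #6: 11→10→3→4 push 7
augment #7: 11→10→2→5→4 push 10
augment #8: 11→10→8→7→3→4 push 3
augment #9: 11→10→8→9→3→4 push 1
max flow = 91; residual-reachable set from 11 gives S-side
cut edges (S→T): {(10,2), (10,3), (10,8), (11,1), (11,2), (11,3), (11,8)} total cap 91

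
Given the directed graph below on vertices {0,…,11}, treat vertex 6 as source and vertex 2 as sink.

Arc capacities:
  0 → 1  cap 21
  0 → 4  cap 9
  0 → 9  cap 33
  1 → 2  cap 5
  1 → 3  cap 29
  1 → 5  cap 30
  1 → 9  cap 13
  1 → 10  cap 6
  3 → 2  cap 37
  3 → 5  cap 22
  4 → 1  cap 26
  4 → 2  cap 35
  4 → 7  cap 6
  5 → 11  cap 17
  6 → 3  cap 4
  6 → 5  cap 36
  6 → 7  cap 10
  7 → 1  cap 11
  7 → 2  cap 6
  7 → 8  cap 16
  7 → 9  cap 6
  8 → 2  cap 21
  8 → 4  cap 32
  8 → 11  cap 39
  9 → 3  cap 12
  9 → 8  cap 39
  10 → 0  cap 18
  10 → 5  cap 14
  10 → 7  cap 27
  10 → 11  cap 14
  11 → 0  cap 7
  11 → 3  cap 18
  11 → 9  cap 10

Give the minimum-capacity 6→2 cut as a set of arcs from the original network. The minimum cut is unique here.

Min-cut arcs: {(5,11), (6,3), (6,7)} (total capacity 31)

augment #1: 6→3→2 push 4
augment #2: 6→7→2 push 6
augment #3: 6→7→1→2 push 4
augment #4: 6→5→11→3→2 push 17
max flow = 31; residual-reachable set from 6 gives S-side
cut edges (S→T): {(5,11), (6,3), (6,7)} total cap 31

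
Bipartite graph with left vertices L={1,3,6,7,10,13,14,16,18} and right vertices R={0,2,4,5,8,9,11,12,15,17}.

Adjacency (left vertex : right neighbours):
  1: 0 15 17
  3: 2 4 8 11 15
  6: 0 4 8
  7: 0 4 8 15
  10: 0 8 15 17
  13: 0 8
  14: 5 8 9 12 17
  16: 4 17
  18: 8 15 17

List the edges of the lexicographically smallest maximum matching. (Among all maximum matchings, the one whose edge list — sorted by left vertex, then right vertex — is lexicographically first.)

Lex-smallest maximum matching: {(1,0), (3,2), (6,4), (7,8), (10,15), (14,5), (16,17)}

|M| = 7 (so the lex-smallest maximum matching has 7 edges)
process left vertices in ascending order; for each, take the smallest-labelled available neighbour that still permits 7 edges overall, or leave it unmatched if none does
lex-smallest matching: {1-0, 3-2, 6-4, 7-8, 10-15, 14-5, 16-17}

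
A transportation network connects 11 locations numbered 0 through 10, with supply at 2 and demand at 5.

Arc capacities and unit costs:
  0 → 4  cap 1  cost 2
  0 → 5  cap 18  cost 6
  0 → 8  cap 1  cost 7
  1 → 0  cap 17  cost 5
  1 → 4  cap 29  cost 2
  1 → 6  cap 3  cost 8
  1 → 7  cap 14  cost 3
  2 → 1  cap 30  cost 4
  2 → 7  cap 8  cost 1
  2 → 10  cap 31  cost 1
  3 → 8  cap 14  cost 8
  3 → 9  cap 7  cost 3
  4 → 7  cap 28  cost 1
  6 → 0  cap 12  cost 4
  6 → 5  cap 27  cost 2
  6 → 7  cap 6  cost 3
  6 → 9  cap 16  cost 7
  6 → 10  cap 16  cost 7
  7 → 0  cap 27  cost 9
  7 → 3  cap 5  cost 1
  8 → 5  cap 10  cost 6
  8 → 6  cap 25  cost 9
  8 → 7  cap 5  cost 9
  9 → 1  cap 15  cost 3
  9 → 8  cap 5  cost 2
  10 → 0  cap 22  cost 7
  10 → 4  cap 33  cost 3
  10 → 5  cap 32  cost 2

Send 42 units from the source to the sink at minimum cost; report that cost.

shortest-cost path #1: 2→10→5 push 31 @ unit cost 3 (adds 93)
shortest-cost path #2: 2→7→3→9→8→5 push 5 @ unit cost 13 (adds 65)
shortest-cost path #3: 2→1→6→5 push 3 @ unit cost 14 (adds 42)
shortest-cost path #4: 2→1→0→5 push 3 @ unit cost 15 (adds 45)
total cost = 245

Minimum cost for 42 units: 245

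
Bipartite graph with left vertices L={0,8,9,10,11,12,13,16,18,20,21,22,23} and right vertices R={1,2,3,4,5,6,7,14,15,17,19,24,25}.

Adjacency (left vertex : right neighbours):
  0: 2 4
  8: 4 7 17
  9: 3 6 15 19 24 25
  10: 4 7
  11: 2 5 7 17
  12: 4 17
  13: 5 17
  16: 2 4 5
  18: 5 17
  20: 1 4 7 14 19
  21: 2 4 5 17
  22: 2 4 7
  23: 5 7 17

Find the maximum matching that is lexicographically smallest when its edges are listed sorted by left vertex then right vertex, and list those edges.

|M| = 7 (so the lex-smallest maximum matching has 7 edges)
process left vertices in ascending order; for each, take the smallest-labelled available neighbour that still permits 7 edges overall, or leave it unmatched if none does
lex-smallest matching: {0-2, 8-4, 9-3, 10-7, 11-5, 12-17, 20-1}

Lex-smallest maximum matching: {(0,2), (8,4), (9,3), (10,7), (11,5), (12,17), (20,1)}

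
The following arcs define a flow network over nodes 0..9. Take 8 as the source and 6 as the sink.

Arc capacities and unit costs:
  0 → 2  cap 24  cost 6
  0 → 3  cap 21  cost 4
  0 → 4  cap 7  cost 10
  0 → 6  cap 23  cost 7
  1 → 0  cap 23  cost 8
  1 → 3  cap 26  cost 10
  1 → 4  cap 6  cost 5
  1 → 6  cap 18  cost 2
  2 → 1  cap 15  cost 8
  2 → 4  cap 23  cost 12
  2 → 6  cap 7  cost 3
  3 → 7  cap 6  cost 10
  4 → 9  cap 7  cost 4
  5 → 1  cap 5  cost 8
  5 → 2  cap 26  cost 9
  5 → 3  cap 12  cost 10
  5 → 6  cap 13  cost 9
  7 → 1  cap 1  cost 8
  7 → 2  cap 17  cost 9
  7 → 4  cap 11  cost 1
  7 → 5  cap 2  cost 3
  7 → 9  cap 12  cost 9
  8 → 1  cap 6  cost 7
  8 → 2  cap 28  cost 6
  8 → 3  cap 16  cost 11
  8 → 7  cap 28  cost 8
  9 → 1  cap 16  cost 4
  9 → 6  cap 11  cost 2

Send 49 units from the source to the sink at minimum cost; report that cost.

shortest-cost path #1: 8→1→6 push 6 @ unit cost 9 (adds 54)
shortest-cost path #2: 8→2→6 push 7 @ unit cost 9 (adds 63)
shortest-cost path #3: 8→7→4→9→6 push 7 @ unit cost 15 (adds 105)
shortest-cost path #4: 8→2→1→6 push 12 @ unit cost 16 (adds 192)
shortest-cost path #5: 8→7→9→6 push 4 @ unit cost 19 (adds 76)
shortest-cost path #6: 8→7→5→6 push 2 @ unit cost 20 (adds 40)
shortest-cost path #7: 8→2→1→0→6 push 3 @ unit cost 29 (adds 87)
shortest-cost path #8: 8→7→1→0→6 push 1 @ unit cost 31 (adds 31)
shortest-cost path #9: 8→7→9→1→0→6 push 7 @ unit cost 36 (adds 252)
total cost = 900

Minimum cost for 49 units: 900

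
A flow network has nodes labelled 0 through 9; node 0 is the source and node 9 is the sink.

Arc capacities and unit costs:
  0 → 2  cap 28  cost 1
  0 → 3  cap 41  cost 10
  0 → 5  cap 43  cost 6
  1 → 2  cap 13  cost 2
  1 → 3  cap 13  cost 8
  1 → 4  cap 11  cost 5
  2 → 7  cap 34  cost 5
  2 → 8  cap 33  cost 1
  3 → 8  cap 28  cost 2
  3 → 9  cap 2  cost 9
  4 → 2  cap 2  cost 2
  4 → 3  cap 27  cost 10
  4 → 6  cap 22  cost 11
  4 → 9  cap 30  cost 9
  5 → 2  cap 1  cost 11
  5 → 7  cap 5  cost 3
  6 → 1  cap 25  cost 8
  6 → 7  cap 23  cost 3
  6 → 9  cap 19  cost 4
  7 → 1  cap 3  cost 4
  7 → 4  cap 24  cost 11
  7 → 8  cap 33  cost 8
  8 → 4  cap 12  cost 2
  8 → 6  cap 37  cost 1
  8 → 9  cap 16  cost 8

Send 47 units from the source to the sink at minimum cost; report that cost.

Minimum cost for 47 units: 631

shortest-cost path #1: 0→2→8→6→9 push 19 @ unit cost 7 (adds 133)
shortest-cost path #2: 0→2→8→9 push 9 @ unit cost 10 (adds 90)
shortest-cost path #3: 0→3→9 push 2 @ unit cost 19 (adds 38)
shortest-cost path #4: 0→3→8→9 push 7 @ unit cost 20 (adds 140)
shortest-cost path #5: 0→3→8→4→9 push 10 @ unit cost 23 (adds 230)
total cost = 631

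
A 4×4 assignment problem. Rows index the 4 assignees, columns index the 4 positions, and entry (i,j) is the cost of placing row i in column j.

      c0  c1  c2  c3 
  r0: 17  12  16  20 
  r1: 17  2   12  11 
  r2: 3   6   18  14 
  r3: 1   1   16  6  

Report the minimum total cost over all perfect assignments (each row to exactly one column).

Minimum assignment cost: 27

optimal assignment: row0→col2 (cost 16), row1→col1 (cost 2), row2→col0 (cost 3), row3→col3 (cost 6)
total = 16 + 2 + 3 + 6 = 27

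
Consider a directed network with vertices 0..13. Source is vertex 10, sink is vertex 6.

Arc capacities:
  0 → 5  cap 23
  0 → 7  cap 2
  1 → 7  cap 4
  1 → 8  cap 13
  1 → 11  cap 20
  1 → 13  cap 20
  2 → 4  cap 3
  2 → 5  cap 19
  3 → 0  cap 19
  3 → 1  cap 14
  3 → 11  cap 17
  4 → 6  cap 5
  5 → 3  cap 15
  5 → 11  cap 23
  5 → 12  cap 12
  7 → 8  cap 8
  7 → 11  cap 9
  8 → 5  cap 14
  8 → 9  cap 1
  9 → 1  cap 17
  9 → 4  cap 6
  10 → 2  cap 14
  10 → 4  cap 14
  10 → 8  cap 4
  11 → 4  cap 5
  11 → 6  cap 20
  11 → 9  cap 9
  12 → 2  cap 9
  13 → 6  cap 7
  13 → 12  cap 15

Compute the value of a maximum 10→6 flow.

Maximum flow value: 23

augment #1: 10→4→6 bottleneck 5, total now 5
augment #2: 10→2→5→11→6 bottleneck 14, total now 19
augment #3: 10→8→5→11→6 bottleneck 4, total now 23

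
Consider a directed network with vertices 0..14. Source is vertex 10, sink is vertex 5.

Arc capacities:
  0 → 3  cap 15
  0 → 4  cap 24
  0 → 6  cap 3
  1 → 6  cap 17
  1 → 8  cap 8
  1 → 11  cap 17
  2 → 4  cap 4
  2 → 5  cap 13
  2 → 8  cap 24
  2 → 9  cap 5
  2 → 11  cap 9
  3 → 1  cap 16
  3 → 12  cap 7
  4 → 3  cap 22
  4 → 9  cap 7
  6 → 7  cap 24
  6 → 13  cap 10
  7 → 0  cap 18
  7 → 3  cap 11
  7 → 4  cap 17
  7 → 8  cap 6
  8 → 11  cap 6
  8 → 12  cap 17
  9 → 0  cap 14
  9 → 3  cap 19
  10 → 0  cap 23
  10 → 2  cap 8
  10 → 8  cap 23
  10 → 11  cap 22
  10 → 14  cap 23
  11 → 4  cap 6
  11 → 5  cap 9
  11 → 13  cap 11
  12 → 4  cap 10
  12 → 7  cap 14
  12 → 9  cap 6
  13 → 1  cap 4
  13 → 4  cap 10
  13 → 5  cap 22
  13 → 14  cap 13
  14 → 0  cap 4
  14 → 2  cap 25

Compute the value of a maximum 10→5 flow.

Maximum flow value: 43

augment #1: 10→2→5 bottleneck 8, total now 8
augment #2: 10→11→5 bottleneck 9, total now 17
augment #3: 10→11→13→5 bottleneck 11, total now 28
augment #4: 10→14→2→5 bottleneck 5, total now 33
augment #5: 10→0→6→13→5 bottleneck 3, total now 36
augment #6: 10→0→3→1→6→13→5 bottleneck 7, total now 43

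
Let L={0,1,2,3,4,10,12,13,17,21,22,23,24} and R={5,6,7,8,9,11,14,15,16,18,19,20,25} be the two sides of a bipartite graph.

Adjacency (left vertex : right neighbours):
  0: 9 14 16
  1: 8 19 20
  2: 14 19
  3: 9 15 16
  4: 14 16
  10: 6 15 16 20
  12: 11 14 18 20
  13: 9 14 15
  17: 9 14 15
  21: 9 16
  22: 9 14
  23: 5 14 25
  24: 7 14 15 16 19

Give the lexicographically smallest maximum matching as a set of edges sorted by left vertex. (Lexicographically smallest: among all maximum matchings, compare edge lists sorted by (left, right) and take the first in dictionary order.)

Lex-smallest maximum matching: {(0,9), (1,8), (2,19), (3,15), (4,14), (10,6), (12,11), (21,16), (23,5), (24,7)}

|M| = 10 (so the lex-smallest maximum matching has 10 edges)
process left vertices in ascending order; for each, take the smallest-labelled available neighbour that still permits 10 edges overall, or leave it unmatched if none does
lex-smallest matching: {0-9, 1-8, 2-19, 3-15, 4-14, 10-6, 12-11, 21-16, 23-5, 24-7}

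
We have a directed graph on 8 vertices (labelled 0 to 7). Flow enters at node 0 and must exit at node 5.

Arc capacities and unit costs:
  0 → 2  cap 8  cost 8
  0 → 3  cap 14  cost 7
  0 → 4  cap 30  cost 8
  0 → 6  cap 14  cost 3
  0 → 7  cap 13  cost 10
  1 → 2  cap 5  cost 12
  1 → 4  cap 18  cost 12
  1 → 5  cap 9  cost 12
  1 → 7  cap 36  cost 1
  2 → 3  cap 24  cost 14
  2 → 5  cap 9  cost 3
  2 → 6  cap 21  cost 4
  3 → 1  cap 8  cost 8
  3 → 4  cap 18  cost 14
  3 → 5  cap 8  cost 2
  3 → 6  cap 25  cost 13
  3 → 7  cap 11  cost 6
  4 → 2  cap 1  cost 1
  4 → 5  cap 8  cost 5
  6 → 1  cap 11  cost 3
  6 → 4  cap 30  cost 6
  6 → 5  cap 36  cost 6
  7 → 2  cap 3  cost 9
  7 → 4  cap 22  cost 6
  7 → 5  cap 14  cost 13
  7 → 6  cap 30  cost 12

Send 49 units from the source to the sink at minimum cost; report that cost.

shortest-cost path #1: 0→3→5 push 8 @ unit cost 9 (adds 72)
shortest-cost path #2: 0→6→5 push 14 @ unit cost 9 (adds 126)
shortest-cost path #3: 0→2→5 push 8 @ unit cost 11 (adds 88)
shortest-cost path #4: 0→4→2→5 push 1 @ unit cost 12 (adds 12)
shortest-cost path #5: 0→4→5 push 8 @ unit cost 13 (adds 104)
shortest-cost path #6: 0→7→5 push 10 @ unit cost 23 (adds 230)
total cost = 632

Minimum cost for 49 units: 632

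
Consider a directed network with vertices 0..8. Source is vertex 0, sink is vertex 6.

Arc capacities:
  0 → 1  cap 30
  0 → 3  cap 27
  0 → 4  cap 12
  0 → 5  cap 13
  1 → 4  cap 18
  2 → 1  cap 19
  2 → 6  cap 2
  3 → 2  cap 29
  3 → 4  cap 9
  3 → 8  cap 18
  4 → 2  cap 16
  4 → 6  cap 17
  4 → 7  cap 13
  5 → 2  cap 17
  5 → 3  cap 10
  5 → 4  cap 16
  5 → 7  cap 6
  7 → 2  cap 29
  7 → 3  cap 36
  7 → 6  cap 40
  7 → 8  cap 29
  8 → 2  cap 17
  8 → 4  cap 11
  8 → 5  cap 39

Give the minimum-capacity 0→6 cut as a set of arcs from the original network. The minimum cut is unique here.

augment #1: 0→4→6 push 12
augment #2: 0→1→4→6 push 5
augment #3: 0→3→2→6 push 2
augment #4: 0→5→7→6 push 6
augment #5: 0→1→4→7→6 push 13
max flow = 38; residual-reachable set from 0 gives S-side
cut edges (S→T): {(2,6), (4,6), (4,7), (5,7)} total cap 38

Min-cut arcs: {(2,6), (4,6), (4,7), (5,7)} (total capacity 38)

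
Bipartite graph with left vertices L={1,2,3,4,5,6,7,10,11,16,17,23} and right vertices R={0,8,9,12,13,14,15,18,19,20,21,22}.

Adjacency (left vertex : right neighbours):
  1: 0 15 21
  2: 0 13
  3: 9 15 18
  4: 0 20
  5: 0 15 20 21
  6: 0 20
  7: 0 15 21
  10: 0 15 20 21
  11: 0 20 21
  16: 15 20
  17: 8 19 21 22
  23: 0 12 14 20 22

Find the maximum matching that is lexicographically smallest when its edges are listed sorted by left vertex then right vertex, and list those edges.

|M| = 8 (so the lex-smallest maximum matching has 8 edges)
process left vertices in ascending order; for each, take the smallest-labelled available neighbour that still permits 8 edges overall, or leave it unmatched if none does
lex-smallest matching: {1-0, 2-13, 3-9, 4-20, 5-15, 7-21, 17-8, 23-12}

Lex-smallest maximum matching: {(1,0), (2,13), (3,9), (4,20), (5,15), (7,21), (17,8), (23,12)}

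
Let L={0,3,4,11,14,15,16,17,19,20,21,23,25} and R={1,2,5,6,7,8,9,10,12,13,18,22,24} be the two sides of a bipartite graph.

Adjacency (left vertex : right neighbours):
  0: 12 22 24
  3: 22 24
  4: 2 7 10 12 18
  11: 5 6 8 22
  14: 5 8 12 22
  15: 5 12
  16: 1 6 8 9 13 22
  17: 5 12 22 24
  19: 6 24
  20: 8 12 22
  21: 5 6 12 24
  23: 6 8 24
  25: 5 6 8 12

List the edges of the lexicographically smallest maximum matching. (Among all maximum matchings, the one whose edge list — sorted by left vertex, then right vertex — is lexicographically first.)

|M| = 8 (so the lex-smallest maximum matching has 8 edges)
process left vertices in ascending order; for each, take the smallest-labelled available neighbour that still permits 8 edges overall, or leave it unmatched if none does
lex-smallest matching: {0-12, 3-22, 4-2, 11-5, 14-8, 16-1, 17-24, 19-6}

Lex-smallest maximum matching: {(0,12), (3,22), (4,2), (11,5), (14,8), (16,1), (17,24), (19,6)}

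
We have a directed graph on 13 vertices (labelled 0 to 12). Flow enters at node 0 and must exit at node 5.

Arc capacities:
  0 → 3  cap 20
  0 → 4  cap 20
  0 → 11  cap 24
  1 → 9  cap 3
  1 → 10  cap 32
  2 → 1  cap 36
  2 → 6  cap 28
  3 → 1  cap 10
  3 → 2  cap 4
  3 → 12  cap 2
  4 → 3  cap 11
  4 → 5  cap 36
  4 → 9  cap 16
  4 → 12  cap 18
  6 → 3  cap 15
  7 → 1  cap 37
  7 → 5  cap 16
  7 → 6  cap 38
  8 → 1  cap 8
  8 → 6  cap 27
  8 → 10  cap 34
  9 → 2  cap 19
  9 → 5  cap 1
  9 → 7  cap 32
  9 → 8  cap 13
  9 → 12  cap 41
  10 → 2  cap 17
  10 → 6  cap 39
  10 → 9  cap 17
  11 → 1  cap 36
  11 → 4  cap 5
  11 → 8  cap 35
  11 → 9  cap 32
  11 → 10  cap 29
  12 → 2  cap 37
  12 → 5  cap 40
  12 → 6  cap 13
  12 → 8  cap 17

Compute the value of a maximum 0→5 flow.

augment #1: 0→4→5 bottleneck 20, total now 20
augment #2: 0→3→12→5 bottleneck 2, total now 22
augment #3: 0→11→4→5 bottleneck 5, total now 27
augment #4: 0→11→9→5 bottleneck 1, total now 28
augment #5: 0→11→9→7→5 bottleneck 16, total now 44
augment #6: 0→11→9→12→5 bottleneck 2, total now 46
augment #7: 0→3→1→9→12→5 bottleneck 3, total now 49
augment #8: 0→3→1→10→9→12→5 bottleneck 7, total now 56
augment #9: 0→3→2→1→10→9→12→5 bottleneck 4, total now 60

Maximum flow value: 60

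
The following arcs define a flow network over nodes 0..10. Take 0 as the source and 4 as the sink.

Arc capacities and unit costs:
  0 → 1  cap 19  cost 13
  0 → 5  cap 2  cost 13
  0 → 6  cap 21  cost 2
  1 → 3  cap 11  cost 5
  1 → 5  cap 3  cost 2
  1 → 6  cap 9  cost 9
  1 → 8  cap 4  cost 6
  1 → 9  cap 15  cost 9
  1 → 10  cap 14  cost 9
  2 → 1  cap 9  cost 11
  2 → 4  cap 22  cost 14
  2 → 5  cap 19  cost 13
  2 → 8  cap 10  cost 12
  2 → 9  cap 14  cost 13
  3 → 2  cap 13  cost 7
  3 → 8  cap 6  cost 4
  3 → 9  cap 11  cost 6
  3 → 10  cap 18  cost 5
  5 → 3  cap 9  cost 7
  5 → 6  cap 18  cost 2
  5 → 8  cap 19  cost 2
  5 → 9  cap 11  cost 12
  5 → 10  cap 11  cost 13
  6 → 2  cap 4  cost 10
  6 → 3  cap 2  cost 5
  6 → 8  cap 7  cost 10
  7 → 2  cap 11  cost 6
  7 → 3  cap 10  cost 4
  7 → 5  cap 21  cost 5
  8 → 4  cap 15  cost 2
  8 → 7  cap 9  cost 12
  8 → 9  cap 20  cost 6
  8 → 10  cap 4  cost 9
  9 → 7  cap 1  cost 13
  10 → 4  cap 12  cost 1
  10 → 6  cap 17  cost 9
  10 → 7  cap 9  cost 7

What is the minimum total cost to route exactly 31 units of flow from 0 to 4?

Minimum cost for 31 units: 612

shortest-cost path #1: 0→6→3→8→4 push 2 @ unit cost 13 (adds 26)
shortest-cost path #2: 0→6→8→4 push 7 @ unit cost 14 (adds 98)
shortest-cost path #3: 0→5→8→4 push 2 @ unit cost 17 (adds 34)
shortest-cost path #4: 0→1→5→8→4 push 3 @ unit cost 19 (adds 57)
shortest-cost path #5: 0→1→8→4 push 1 @ unit cost 21 (adds 21)
shortest-cost path #6: 0→1→8→3→10→4 push 2 @ unit cost 21 (adds 42)
shortest-cost path #7: 0→1→10→4 push 10 @ unit cost 23 (adds 230)
shortest-cost path #8: 0→6→2→4 push 4 @ unit cost 26 (adds 104)
total cost = 612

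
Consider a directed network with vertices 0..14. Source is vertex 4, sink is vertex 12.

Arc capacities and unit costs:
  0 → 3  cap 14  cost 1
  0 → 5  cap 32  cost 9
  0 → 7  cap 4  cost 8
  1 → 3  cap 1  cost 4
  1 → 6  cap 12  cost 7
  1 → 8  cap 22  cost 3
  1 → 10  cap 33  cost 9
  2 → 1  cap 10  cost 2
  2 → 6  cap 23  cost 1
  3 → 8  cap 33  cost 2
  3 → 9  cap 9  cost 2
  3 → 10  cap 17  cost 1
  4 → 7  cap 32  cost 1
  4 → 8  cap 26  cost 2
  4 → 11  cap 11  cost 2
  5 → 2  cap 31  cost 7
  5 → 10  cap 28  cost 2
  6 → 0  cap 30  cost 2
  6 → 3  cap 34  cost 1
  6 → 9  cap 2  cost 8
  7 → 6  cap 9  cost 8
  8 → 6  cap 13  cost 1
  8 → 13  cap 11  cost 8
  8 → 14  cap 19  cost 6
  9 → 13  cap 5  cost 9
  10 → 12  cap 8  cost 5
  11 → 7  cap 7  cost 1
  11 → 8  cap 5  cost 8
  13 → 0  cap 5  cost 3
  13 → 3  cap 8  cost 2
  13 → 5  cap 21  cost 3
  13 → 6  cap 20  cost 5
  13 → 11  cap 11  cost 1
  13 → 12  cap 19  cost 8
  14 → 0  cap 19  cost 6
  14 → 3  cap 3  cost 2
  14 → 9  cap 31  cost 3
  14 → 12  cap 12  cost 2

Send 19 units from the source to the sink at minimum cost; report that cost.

shortest-cost path #1: 4→8→14→12 push 12 @ unit cost 10 (adds 120)
shortest-cost path #2: 4→8→6→3→10→12 push 7 @ unit cost 10 (adds 70)
total cost = 190

Minimum cost for 19 units: 190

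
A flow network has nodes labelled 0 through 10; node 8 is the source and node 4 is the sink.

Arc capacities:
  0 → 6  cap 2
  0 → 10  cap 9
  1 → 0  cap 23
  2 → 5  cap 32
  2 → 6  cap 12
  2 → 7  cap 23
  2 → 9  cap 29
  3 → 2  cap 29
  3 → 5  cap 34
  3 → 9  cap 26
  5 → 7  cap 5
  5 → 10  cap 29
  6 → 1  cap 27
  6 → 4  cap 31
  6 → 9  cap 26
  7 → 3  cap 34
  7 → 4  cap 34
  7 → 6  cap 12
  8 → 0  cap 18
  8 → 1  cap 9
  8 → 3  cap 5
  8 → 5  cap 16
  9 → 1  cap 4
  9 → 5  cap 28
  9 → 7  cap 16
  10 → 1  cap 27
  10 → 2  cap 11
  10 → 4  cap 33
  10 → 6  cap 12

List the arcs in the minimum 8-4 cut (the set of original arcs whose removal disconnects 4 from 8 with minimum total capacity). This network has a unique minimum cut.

augment #1: 8→0→6→4 push 2
augment #2: 8→0→10→4 push 9
augment #3: 8→5→7→4 push 5
augment #4: 8→5→10→4 push 11
augment #5: 8→3→2→6→4 push 5
max flow = 32; residual-reachable set from 8 gives S-side
cut edges (S→T): {(0,6), (0,10), (8,3), (8,5)} total cap 32

Min-cut arcs: {(0,6), (0,10), (8,3), (8,5)} (total capacity 32)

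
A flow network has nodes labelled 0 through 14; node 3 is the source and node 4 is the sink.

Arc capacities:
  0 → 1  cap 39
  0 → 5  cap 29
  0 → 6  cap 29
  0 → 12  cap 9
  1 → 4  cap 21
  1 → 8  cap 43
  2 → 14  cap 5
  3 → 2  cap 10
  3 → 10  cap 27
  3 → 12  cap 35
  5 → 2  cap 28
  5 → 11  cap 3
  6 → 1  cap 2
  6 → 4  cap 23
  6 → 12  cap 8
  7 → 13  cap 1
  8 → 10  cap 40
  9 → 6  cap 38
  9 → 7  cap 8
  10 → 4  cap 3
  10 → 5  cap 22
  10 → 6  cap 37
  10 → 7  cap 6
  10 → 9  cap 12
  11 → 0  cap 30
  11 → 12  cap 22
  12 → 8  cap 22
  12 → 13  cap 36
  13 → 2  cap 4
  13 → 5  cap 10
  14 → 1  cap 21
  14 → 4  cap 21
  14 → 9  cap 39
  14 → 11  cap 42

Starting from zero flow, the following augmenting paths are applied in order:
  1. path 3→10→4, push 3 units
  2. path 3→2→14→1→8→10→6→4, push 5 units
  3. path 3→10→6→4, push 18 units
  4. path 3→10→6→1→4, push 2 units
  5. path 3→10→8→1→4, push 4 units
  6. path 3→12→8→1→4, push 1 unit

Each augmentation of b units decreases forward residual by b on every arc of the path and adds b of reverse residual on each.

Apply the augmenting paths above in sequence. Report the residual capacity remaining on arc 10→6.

Residual capacity of (10,6): 12

after path 1 (3→10→4, push 3): res(10,6)=37
after path 2 (3→2→14→1→8→10→6→4, push 5): res(10,6)=32
after path 3 (3→10→6→4, push 18): res(10,6)=14
after path 4 (3→10→6→1→4, push 2): res(10,6)=12
after path 5 (3→10→8→1→4, push 4): res(10,6)=12
after path 6 (3→12→8→1→4, push 1): res(10,6)=12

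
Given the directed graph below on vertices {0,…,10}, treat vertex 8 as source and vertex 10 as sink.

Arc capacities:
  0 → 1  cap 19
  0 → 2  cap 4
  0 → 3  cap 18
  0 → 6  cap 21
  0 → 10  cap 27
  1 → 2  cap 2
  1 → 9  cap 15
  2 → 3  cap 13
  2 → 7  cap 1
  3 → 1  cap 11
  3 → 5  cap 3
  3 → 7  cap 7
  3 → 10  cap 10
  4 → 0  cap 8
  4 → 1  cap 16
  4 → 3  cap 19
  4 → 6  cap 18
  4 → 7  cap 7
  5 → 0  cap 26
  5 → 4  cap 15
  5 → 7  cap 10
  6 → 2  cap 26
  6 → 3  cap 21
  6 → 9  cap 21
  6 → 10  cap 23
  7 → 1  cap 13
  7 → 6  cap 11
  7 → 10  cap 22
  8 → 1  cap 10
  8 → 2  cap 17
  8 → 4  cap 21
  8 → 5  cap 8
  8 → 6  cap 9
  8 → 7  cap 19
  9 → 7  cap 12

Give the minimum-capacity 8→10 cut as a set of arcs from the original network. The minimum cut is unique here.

Min-cut arcs: {(3,5), (3,10), (4,0), (6,10), (7,10), (8,5)} (total capacity 74)

augment #1: 8→6→10 push 9
augment #2: 8→7→10 push 19
augment #3: 8→2→3→10 push 10
augment #4: 8→2→7→10 push 1
augment #5: 8→4→0→10 push 8
augment #6: 8→4→6→10 push 13
augment #7: 8→5→0→10 push 8
augment #8: 8→1→9→7→10 push 2
augment #9: 8→1→9→7→6→10 push 1
augment #10: 8→2→3→5→0→10 push 3
max flow = 74; residual-reachable set from 8 gives S-side
cut edges (S→T): {(3,5), (3,10), (4,0), (6,10), (7,10), (8,5)} total cap 74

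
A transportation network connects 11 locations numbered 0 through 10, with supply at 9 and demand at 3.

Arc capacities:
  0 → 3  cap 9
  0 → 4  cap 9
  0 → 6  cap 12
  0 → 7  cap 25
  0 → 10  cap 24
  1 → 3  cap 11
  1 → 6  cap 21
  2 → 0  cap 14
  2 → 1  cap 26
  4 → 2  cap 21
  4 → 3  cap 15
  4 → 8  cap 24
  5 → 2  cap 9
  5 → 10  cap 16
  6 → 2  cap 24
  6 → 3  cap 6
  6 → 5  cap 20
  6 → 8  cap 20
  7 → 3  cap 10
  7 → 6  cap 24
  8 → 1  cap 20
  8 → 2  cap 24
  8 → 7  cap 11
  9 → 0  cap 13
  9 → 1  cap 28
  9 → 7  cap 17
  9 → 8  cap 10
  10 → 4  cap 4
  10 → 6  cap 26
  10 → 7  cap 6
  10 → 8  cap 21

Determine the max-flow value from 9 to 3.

Maximum flow value: 49

augment #1: 9→0→3 bottleneck 9, total now 9
augment #2: 9→1→3 bottleneck 11, total now 20
augment #3: 9→7→3 bottleneck 10, total now 30
augment #4: 9→0→4→3 bottleneck 4, total now 34
augment #5: 9→1→6→3 bottleneck 6, total now 40
augment #6: 9→8→2→0→4→3 bottleneck 5, total now 45
augment #7: 9→1→6→5→10→4→3 bottleneck 4, total now 49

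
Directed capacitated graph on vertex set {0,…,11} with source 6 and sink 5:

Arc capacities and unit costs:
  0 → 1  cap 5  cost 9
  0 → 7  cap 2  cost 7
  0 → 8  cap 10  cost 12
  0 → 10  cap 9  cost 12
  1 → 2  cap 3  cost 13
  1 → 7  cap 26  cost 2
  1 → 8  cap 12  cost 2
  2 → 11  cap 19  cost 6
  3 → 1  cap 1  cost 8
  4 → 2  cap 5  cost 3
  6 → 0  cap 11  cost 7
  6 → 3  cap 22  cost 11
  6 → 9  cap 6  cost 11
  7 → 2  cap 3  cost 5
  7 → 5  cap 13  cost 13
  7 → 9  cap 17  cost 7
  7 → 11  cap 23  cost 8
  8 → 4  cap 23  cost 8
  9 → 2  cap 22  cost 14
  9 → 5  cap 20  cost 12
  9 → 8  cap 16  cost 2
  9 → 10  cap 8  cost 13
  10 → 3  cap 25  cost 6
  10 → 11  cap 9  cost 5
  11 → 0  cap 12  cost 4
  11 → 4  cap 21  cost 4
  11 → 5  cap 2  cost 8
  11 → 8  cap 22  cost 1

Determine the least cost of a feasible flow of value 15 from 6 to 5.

Minimum cost for 15 units: 411

shortest-cost path #1: 6→9→5 push 6 @ unit cost 23 (adds 138)
shortest-cost path #2: 6→0→7→5 push 2 @ unit cost 27 (adds 54)
shortest-cost path #3: 6→0→1→7→5 push 5 @ unit cost 31 (adds 155)
shortest-cost path #4: 6→0→10→11→5 push 2 @ unit cost 32 (adds 64)
total cost = 411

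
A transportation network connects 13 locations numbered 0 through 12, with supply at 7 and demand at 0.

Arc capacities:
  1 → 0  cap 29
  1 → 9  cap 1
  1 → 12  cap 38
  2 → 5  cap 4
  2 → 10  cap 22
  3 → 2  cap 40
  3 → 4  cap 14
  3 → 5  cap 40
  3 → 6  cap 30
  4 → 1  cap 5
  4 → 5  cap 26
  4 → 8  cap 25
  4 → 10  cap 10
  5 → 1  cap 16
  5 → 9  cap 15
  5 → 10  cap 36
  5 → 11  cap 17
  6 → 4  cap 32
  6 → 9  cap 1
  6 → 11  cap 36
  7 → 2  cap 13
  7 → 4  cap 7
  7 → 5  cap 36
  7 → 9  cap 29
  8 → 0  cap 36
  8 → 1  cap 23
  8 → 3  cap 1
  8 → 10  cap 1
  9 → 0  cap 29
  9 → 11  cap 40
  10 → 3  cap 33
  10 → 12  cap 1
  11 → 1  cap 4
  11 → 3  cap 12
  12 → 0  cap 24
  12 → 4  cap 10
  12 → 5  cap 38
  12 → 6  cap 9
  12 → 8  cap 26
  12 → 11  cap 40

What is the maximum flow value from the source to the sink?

Maximum flow value: 80

augment #1: 7→9→0 bottleneck 29, total now 29
augment #2: 7→4→1→0 bottleneck 5, total now 34
augment #3: 7→4→8→0 bottleneck 2, total now 36
augment #4: 7→5→1→0 bottleneck 16, total now 52
augment #5: 7→2→10→12→0 bottleneck 1, total now 53
augment #6: 7→5→11→1→0 bottleneck 4, total now 57
augment #7: 7→2→10→3→4→8→0 bottleneck 12, total now 69
augment #8: 7→5→10→3→4→8→0 bottleneck 2, total now 71
augment #9: 7→5→10→3→6→4→8→0 bottleneck 9, total now 80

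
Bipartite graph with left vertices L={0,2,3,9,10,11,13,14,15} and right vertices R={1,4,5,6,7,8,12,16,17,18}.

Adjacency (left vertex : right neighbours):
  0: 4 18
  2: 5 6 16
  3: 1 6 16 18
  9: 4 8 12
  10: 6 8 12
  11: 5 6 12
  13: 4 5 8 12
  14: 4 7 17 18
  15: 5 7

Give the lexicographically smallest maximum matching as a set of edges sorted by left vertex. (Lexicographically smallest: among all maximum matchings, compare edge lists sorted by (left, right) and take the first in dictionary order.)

|M| = 9 (so the lex-smallest maximum matching has 9 edges)
process left vertices in ascending order; for each, take the smallest-labelled available neighbour that still permits 9 edges overall, or leave it unmatched if none does
lex-smallest matching: {0-4, 2-16, 3-1, 9-8, 10-6, 11-5, 13-12, 14-17, 15-7}

Lex-smallest maximum matching: {(0,4), (2,16), (3,1), (9,8), (10,6), (11,5), (13,12), (14,17), (15,7)}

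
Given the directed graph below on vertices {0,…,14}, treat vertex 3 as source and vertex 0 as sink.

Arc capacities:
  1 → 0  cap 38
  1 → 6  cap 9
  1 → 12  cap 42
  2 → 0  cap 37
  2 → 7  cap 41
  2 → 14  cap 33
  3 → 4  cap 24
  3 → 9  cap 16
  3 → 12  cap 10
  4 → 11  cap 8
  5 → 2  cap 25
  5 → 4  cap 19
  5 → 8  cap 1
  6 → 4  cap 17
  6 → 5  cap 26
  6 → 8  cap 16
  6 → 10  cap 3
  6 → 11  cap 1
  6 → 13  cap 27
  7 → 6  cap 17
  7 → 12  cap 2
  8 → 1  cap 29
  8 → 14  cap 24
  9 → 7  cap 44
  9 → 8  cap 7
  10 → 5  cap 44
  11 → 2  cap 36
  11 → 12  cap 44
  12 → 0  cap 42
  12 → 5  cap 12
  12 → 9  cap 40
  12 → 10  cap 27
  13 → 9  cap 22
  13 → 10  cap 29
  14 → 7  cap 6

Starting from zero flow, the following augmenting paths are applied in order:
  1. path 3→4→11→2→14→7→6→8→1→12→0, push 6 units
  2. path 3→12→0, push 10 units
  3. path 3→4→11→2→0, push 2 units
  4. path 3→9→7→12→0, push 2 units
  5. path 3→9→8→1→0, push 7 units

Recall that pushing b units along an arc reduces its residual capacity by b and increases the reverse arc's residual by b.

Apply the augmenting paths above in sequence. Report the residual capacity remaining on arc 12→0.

Residual capacity of (12,0): 24

after path 1 (3→4→11→2→14→7→6→8→1→12→0, push 6): res(12,0)=36
after path 2 (3→12→0, push 10): res(12,0)=26
after path 3 (3→4→11→2→0, push 2): res(12,0)=26
after path 4 (3→9→7→12→0, push 2): res(12,0)=24
after path 5 (3→9→8→1→0, push 7): res(12,0)=24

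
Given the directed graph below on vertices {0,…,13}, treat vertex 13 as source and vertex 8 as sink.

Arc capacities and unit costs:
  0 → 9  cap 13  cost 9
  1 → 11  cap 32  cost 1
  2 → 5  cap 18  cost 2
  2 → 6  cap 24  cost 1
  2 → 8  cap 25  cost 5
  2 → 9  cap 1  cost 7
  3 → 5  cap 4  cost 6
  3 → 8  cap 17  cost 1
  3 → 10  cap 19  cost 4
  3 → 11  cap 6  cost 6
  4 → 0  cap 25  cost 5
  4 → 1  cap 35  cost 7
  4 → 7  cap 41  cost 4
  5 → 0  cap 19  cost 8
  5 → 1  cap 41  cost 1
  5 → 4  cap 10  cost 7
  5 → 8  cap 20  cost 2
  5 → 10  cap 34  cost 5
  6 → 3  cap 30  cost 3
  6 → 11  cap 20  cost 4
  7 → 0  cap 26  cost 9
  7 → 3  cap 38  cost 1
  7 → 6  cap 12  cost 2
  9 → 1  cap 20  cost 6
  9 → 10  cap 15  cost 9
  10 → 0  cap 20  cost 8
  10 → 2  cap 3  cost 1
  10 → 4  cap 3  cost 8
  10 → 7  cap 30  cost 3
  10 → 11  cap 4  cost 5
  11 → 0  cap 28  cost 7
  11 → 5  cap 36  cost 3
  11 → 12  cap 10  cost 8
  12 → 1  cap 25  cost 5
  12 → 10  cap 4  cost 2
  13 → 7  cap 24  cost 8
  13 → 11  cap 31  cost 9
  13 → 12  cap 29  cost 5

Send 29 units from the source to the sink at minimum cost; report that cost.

Minimum cost for 29 units: 332

shortest-cost path #1: 13→7→3→8 push 17 @ unit cost 10 (adds 170)
shortest-cost path #2: 13→12→10→2→5→8 push 3 @ unit cost 12 (adds 36)
shortest-cost path #3: 13→11→5→8 push 9 @ unit cost 14 (adds 126)
total cost = 332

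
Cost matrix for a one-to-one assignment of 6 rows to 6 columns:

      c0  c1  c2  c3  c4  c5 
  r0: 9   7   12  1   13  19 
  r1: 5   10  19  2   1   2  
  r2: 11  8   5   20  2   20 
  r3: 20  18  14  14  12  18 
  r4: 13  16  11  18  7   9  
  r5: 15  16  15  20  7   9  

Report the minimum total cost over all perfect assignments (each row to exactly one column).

Minimum assignment cost: 44

one of 2 optimal assignments: row0→col3 (cost 1), row1→col0 (cost 5), row2→col1 (cost 8), row3→col2 (cost 14), row4→col4 (cost 7), row5→col5 (cost 9)
total = 1 + 5 + 8 + 14 + 7 + 9 = 44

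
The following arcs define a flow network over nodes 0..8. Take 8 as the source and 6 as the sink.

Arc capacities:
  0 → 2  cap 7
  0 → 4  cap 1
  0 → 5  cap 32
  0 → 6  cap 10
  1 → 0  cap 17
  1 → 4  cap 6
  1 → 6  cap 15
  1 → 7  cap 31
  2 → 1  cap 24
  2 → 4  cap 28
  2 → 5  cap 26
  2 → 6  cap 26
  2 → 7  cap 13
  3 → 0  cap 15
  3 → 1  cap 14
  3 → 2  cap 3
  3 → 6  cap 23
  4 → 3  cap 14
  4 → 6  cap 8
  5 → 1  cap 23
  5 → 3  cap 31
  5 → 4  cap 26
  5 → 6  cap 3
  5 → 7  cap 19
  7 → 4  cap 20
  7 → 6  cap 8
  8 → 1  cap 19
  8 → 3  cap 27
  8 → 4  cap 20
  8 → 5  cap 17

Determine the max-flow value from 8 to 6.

augment #1: 8→1→6 bottleneck 15, total now 15
augment #2: 8→3→6 bottleneck 23, total now 38
augment #3: 8→4→6 bottleneck 8, total now 46
augment #4: 8→5→6 bottleneck 3, total now 49
augment #5: 8→1→0→6 bottleneck 4, total now 53
augment #6: 8→3→0→6 bottleneck 4, total now 57
augment #7: 8→5→7→6 bottleneck 8, total now 65
augment #8: 8→4→3→0→6 bottleneck 2, total now 67
augment #9: 8→4→3→2→6 bottleneck 3, total now 70
augment #10: 8→4→3→0→2→6 bottleneck 7, total now 77

Maximum flow value: 77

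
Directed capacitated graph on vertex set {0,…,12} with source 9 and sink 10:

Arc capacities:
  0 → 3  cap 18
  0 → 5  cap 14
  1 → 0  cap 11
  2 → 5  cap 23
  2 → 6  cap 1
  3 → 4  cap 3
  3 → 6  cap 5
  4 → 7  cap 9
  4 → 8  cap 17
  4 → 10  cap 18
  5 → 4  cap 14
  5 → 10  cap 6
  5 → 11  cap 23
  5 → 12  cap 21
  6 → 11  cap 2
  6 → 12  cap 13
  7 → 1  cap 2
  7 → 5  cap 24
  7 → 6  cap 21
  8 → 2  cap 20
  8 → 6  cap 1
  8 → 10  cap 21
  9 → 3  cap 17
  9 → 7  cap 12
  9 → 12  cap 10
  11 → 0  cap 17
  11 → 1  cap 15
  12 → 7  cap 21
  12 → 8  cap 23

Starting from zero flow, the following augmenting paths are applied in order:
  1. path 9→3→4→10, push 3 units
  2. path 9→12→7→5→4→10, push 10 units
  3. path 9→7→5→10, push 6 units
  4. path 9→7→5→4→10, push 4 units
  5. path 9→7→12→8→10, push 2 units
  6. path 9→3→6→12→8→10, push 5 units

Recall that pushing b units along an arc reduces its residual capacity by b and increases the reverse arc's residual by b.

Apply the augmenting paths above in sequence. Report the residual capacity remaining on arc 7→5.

Residual capacity of (7,5): 4

after path 1 (9→3→4→10, push 3): res(7,5)=24
after path 2 (9→12→7→5→4→10, push 10): res(7,5)=14
after path 3 (9→7→5→10, push 6): res(7,5)=8
after path 4 (9→7→5→4→10, push 4): res(7,5)=4
after path 5 (9→7→12→8→10, push 2): res(7,5)=4
after path 6 (9→3→6→12→8→10, push 5): res(7,5)=4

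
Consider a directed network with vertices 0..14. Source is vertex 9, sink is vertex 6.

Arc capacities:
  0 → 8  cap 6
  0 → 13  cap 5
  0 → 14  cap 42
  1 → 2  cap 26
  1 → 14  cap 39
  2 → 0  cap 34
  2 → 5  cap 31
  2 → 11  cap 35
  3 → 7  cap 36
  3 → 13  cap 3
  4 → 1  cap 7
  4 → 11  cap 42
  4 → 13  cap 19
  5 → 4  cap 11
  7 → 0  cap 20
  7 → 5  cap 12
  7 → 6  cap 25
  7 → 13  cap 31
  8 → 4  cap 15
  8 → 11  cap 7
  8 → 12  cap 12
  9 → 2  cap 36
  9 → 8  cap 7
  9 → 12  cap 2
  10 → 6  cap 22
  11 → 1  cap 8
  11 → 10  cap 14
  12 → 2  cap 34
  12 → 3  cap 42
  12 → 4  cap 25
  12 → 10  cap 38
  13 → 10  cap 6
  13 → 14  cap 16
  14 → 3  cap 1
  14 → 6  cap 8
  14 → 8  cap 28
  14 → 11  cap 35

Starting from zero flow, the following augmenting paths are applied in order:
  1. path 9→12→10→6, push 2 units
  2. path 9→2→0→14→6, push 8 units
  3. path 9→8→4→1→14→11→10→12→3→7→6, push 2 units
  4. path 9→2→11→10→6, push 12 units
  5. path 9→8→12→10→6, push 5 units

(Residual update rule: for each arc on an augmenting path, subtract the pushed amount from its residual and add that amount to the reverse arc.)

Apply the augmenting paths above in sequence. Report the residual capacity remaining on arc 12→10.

after path 1 (9→12→10→6, push 2): res(12,10)=36
after path 2 (9→2→0→14→6, push 8): res(12,10)=36
after path 3 (9→8→4→1→14→11→10→12→3→7→6, push 2): res(12,10)=38
after path 4 (9→2→11→10→6, push 12): res(12,10)=38
after path 5 (9→8→12→10→6, push 5): res(12,10)=33

Residual capacity of (12,10): 33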